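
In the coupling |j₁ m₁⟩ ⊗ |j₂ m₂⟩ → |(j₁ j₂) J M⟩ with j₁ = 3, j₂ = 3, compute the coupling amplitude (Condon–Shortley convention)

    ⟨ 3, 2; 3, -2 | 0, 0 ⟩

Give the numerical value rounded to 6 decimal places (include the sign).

triangle: 6!·0!·0!/7! = 720/5040
(j±m)!: 5!·1!·1!·5!·0!·0! = 14400
prefactor² = (2J+1)·Δ·N² = 14400/7
  k=1: −1/(1!·5!·0!·0!·0!·0!) = -1/120
Σ = -1/120  ⇒  CG² = 14400/7·(-1/120)² = 1/7
CG = −√(1/7) = -0.377964

-0.377964  (= −√(1/7))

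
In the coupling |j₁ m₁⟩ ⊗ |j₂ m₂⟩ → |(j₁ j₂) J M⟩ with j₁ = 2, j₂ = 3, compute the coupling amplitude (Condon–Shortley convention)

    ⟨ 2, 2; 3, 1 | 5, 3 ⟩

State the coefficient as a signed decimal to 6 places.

√[11·0!4!6!/11! · 4!0!4!2!8!2!] = √(442368)
  +(−1)^0/∏(0,0,0,4,4,2)! = 1/1152  (running 1/1152)
⟨..|..⟩ = √(442368)·(1/1152) = +0.577350

+√(1/3) = +0.577350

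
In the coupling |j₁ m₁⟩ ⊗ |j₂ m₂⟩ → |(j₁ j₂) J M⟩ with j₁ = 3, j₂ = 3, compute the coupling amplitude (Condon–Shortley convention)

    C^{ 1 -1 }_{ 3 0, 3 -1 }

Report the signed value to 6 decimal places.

+√(3/14) ≈ +0.462910

triangle: 5!*1!*1!/8! = 120/40320
(j±m)!: 3!*3!*2!*4!*0!*2! = 3456
prefactor² = (2J+1)*Δ*N² = 216/7
  k=2: +1/(2!*3!*1!*0!*0!*1!) = 1/12
Σ = 1/12  ⇒  CG² = 216/7*1/12² = 3/14
CG = +√(3/14) = +0.462910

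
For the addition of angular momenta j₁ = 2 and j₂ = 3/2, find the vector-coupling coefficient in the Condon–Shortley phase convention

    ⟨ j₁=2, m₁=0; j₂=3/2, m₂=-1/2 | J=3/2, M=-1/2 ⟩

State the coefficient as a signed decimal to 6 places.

-0.447214

j₁+j₂−J=2  J+j₁−j₂=2  J−j₁+j₂=1  j₁+j₂+J+1=6
(j₁±m₁, j₂±m₂, J±M) = (2,2,1,2,1,2)
P² = 16/45
sum k=0..1:
  [0] +1/4 = 1/4
  [1] −1/1 = -1
S = -3/4
C² = P²·S² = 1/5 ; C = -0.447214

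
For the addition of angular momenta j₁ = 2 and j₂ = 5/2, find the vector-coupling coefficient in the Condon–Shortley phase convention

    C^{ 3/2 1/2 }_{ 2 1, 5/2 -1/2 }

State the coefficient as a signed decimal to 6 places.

j₁+j₂−J=3  J+j₁−j₂=1  J−j₁+j₂=2  j₁+j₂+J+1=7
(j₁±m₁, j₂±m₂, J±M) = (3,1,2,3,2,1)
P² = 48/35
sum k=0..1:
  [0] +1/12 = 1/12
  [1] −1/2 = -1/2
S = -5/12
C² = P²·S² = 5/21 ; C = -0.487950

-0.487950  (= −√(5/21))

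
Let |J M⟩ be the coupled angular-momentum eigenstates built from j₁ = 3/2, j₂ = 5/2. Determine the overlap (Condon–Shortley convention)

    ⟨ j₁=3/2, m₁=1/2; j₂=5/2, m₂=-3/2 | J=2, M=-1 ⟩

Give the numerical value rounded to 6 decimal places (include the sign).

+√(1/42) = +0.154303

triangle: 2!*1!*3!/7! = 12/5040
(j±m)!: 2!*1!*1!*4!*1!*3! = 288
prefactor² = (2J+1)*Δ*N² = 24/7
  k=0: +1/(0!*2!*1!*1!*0!*2!) = 1/4
  k=1: −1/(1!*1!*0!*0!*1!*3!) = -1/6
Σ = 1/12  ⇒  CG² = 24/7*1/12² = 1/42
CG = +√(1/42) = +0.154303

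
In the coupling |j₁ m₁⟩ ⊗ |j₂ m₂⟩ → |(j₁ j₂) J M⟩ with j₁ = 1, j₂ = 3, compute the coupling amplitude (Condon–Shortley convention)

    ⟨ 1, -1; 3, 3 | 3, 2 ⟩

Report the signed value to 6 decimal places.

−√(1/4) = -0.500000

triangle: 1!×1!×5!/8! = 120/40320
(j±m)!: 0!×2!×6!×0!×5!×1! = 172800
prefactor² = (2J+1)×Δ×N² = 3600
  k=1: −1/(1!×0!×1!×5!×0!×0!) = -1/120
Σ = -1/120  ⇒  CG² = 3600×(-1/120)² = 1/4
CG = −√(1/4) = -0.500000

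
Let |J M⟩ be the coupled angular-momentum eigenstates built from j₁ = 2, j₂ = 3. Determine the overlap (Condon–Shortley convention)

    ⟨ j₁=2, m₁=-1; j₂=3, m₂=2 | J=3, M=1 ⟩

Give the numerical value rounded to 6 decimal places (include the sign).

triangle: 2!·2!·4!/9! = 96/362880
(j±m)!: 1!·3!·5!·1!·4!·2! = 34560
prefactor² = (2J+1)·Δ·N² = 64
  k=1: −1/(1!·1!·2!·4!·0!·0!) = -1/48
  k=2: +1/(2!·0!·1!·3!·1!·1!) = 1/12
Σ = 1/16  ⇒  CG² = 64·1/16² = 1/4
CG = +√(1/4) = +0.500000

+0.500000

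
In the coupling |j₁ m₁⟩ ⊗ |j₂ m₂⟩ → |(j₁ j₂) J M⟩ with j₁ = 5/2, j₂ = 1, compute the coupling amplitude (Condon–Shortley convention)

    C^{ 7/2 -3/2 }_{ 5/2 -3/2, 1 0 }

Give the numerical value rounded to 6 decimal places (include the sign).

√[8·0!5!2!/8! · 1!4!1!1!2!5!] = √(1920/7)
  +(−1)^0/∏(0,0,4,1,1,1)! = 1/24  (running 1/24)
⟨..|..⟩ = √(1920/7)·(1/24) = +0.690066

+0.690066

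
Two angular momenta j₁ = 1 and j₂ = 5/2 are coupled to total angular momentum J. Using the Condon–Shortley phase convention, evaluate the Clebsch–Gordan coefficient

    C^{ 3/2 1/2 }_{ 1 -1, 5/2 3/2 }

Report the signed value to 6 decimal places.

+√(2/5) = +0.632456

triangle: 2!×0!×3!/6! = 12/720
(j±m)!: 0!×2!×4!×1!×2!×1! = 96
prefactor² = (2J+1)×Δ×N² = 32/5
  k=2: +1/(2!×0!×0!×2!×0!×1!) = 1/4
Σ = 1/4  ⇒  CG² = 32/5×1/4² = 2/5
CG = +√(2/5) = +0.632456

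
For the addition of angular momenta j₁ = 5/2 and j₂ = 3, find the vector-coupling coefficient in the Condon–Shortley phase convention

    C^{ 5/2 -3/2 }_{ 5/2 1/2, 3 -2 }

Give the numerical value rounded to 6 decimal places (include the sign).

triangle: 3!·2!·3!/9! = 72/362880
(j±m)!: 3!·2!·1!·5!·1!·4! = 34560
prefactor² = (2J+1)·Δ·N² = 288/7
  k=0: +1/(0!·3!·2!·1!·0!·2!) = 1/24
  k=1: −1/(1!·2!·1!·0!·1!·3!) = -1/12
Σ = -1/24  ⇒  CG² = 288/7·(-1/24)² = 1/14
CG = −√(1/14) = -0.267261

-0.267261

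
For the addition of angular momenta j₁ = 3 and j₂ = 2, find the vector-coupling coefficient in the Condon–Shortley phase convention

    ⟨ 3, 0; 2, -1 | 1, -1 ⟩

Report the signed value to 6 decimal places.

√[3·4!2!0!/7! · 3!3!1!3!0!2!] = √(432/35)
  +(−1)^1/∏(1,3,2,0,0,0)! = -1/12  (running -1/12)
⟨..|..⟩ = √(432/35)·(-1/12) = -0.292770

-0.292770  (= −√(3/35))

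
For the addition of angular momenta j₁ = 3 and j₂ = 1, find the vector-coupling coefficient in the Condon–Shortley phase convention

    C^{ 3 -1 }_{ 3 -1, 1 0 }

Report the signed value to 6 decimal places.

-0.288675  (= −√(1/12))

j₁+j₂−J=1  J+j₁−j₂=5  J−j₁+j₂=1  j₁+j₂+J+1=8
(j₁±m₁, j₂±m₂, J±M) = (2,4,1,1,2,4)
P² = 48
sum k=0..1:
  [0] +1/24 = 1/24
  [1] −1/12 = -1/12
S = -1/24
C² = P²·S² = 1/12 ; C = -0.288675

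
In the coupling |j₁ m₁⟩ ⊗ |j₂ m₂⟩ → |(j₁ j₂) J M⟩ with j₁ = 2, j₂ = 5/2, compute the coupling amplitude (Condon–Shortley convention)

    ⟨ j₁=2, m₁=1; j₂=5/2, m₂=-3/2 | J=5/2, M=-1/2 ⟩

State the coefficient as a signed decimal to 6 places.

+√(6/35) = +0.414039

√[6·2!2!3!/8! · 3!1!1!4!2!3!] = √(216/35)
  +(−1)^0/∏(0,2,1,1,1,2)! = 1/4  (running 1/4)
  +(−1)^1/∏(1,1,0,0,2,3)! = -1/12  (running 1/6)
⟨..|..⟩ = √(216/35)·(1/6) = +0.414039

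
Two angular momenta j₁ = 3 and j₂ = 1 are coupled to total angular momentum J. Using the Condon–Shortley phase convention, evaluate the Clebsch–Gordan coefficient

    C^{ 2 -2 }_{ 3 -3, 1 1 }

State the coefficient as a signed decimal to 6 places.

j₁+j₂−J=2  J+j₁−j₂=4  J−j₁+j₂=0  j₁+j₂+J+1=7
(j₁±m₁, j₂±m₂, J±M) = (0,6,2,0,0,4)
P² = 11520/7
sum k=2..2:
  [2] +1/48 = 1/48
S = 1/48
C² = P²·S² = 5/7 ; C = +0.845154

+√(5/7) ≈ +0.845154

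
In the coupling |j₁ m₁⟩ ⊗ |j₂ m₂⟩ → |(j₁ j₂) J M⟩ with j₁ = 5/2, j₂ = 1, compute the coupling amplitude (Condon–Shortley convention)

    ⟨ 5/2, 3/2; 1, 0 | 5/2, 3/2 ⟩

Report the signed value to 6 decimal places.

√[6·1!4!1!/7! · 4!1!1!1!4!1!] = √(576/35)
  +(−1)^0/∏(0,1,1,1,3,0)! = 1/6  (running 1/6)
  +(−1)^1/∏(1,0,0,0,4,1)! = -1/24  (running 1/8)
⟨..|..⟩ = √(576/35)·(1/8) = +0.507093

+0.507093  (= +√(9/35))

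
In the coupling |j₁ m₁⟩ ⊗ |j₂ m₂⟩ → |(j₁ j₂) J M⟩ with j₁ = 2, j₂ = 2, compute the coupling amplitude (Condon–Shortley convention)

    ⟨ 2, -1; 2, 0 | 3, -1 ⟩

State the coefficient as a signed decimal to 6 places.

j₁+j₂−J=1  J+j₁−j₂=3  J−j₁+j₂=3  j₁+j₂+J+1=8
(j₁±m₁, j₂±m₂, J±M) = (1,3,2,2,2,4)
P² = 36/5
sum k=0..1:
  [0] +1/12 = 1/12
  [1] −1/4 = -1/4
S = -1/6
C² = P²·S² = 1/5 ; C = -0.447214

−√(1/5) = -0.447214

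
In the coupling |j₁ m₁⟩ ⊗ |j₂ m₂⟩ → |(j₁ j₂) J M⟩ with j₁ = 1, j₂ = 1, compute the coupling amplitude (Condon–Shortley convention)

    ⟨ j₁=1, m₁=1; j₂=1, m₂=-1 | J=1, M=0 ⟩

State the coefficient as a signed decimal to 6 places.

+√(1/2) = +0.707107

√[3·1!1!1!/4! · 2!0!0!2!1!1!] = √(1/2)
  +(−1)^0/∏(0,1,0,0,1,1)! = 1  (running 1)
⟨..|..⟩ = √(1/2)·(1) = +0.707107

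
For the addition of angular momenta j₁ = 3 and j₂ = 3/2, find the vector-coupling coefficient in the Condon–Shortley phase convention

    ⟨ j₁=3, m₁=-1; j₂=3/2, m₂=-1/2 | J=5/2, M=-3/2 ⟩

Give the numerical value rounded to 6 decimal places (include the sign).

-0.591608  (= −√(7/20))

triangle: 2!·4!·1!/8! = 48/40320
(j±m)!: 2!·4!·1!·2!·1!·4! = 2304
prefactor² = (2J+1)·Δ·N² = 576/35
  k=0: +1/(0!·2!·4!·1!·0!·0!) = 1/48
  k=1: −1/(1!·1!·3!·0!·1!·1!) = -1/6
Σ = -7/48  ⇒  CG² = 576/35·(-7/48)² = 7/20
CG = −√(7/20) = -0.591608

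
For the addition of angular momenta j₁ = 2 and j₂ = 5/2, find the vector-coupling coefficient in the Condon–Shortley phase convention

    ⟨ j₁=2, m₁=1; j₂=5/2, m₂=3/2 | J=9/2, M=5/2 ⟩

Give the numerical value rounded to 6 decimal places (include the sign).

√[10·0!4!5!/10! · 3!1!4!1!7!2!] = √(11520)
  +(−1)^0/∏(0,0,1,4,3,1)! = 1/144  (running 1/144)
⟨..|..⟩ = √(11520)·(1/144) = +0.745356

+0.745356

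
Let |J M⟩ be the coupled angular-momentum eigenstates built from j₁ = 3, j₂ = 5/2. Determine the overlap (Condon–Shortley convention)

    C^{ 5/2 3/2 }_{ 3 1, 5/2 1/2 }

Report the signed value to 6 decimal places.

j₁+j₂−J=3  J+j₁−j₂=3  J−j₁+j₂=2  j₁+j₂+J+1=9
(j₁±m₁, j₂±m₂, J±M) = (4,2,3,2,4,1)
P² = 576/35
sum k=1..2:
  [1] −1/8 = -1/8
  [2] +1/12 = 1/12
S = -1/24
C² = P²·S² = 1/35 ; C = -0.169031

-0.169031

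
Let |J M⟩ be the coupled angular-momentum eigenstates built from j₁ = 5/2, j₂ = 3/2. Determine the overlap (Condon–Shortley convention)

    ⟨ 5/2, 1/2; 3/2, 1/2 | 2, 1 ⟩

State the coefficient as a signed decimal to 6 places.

-0.545545

√[5·2!3!1!/7! · 3!2!2!1!3!1!] = √(12/7)
  +(−1)^1/∏(1,1,1,1,2,0)! = -1/2  (running -1/2)
  +(−1)^2/∏(2,0,0,0,3,1)! = 1/12  (running -5/12)
⟨..|..⟩ = √(12/7)·(-5/12) = -0.545545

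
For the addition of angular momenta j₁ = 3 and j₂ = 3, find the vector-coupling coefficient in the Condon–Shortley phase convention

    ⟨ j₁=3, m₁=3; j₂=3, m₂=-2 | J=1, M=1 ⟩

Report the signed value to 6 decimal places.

triangle: 5!×1!×1!/8! = 120/40320
(j±m)!: 6!×0!×1!×5!×2!×0! = 172800
prefactor² = (2J+1)×Δ×N² = 10800/7
  k=0: +1/(0!×5!×0!×1!×1!×0!) = 1/120
Σ = 1/120  ⇒  CG² = 10800/7×1/120² = 3/28
CG = +√(3/28) = +0.327327

+0.327327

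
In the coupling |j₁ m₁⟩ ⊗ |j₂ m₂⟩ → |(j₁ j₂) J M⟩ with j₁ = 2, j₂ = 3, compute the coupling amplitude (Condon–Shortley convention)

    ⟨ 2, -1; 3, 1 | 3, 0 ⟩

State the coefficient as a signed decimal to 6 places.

j₁+j₂−J=2  J+j₁−j₂=2  J−j₁+j₂=4  j₁+j₂+J+1=9
(j₁±m₁, j₂±m₂, J±M) = (1,3,4,2,3,3)
P² = 96/5
sum k=1..2:
  [1] −1/12 = -1/12
  [2] +1/8 = 1/8
S = 1/24
C² = P²·S² = 1/30 ; C = +0.182574

+√(1/30) = +0.182574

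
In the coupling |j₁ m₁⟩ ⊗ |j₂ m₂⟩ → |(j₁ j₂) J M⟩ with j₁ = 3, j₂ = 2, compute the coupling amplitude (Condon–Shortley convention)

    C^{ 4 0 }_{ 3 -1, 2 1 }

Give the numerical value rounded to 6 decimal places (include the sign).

-0.597614  (= −√(5/14))

triangle: 1!*5!*3!/10! = 720/3628800
(j±m)!: 2!*4!*3!*1!*4!*4! = 165888
prefactor² = (2J+1)*Δ*N² = 10368/35
  k=0: +1/(0!*1!*4!*3!*1!*0!) = 1/144
  k=1: −1/(1!*0!*3!*2!*2!*1!) = -1/24
Σ = -5/144  ⇒  CG² = 10368/35*(-5/144)² = 5/14
CG = −√(5/14) = -0.597614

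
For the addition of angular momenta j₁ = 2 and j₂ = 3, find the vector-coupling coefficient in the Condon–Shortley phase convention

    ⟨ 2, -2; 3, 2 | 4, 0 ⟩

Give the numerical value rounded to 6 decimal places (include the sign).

triangle: 1!*3!*5!/10! = 720/3628800
(j±m)!: 0!*4!*5!*1!*4!*4! = 1658880
prefactor² = (2J+1)*Δ*N² = 20736/7
  k=1: −1/(1!*0!*3!*4!*0!*1!) = -1/144
Σ = -1/144  ⇒  CG² = 20736/7*(-1/144)² = 1/7
CG = −√(1/7) = -0.377964

-0.377964  (= −√(1/7))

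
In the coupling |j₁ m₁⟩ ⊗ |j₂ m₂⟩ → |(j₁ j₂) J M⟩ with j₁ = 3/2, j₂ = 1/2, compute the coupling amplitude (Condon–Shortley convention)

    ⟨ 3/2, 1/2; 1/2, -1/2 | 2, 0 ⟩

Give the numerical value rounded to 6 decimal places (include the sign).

+0.707107

triangle: 0!*3!*1!/5! = 6/120
(j±m)!: 2!*1!*0!*1!*2!*2! = 8
prefactor² = (2J+1)*Δ*N² = 2
  k=0: +1/(0!*0!*1!*0!*2!*1!) = 1/2
Σ = 1/2  ⇒  CG² = 2*1/2² = 1/2
CG = +√(1/2) = +0.707107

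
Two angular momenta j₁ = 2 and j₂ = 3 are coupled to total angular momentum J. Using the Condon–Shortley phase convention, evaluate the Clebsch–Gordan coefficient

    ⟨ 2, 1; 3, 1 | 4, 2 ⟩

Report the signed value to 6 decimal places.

+√(1/28) = +0.188982

j₁+j₂−J=1  J+j₁−j₂=3  J−j₁+j₂=5  j₁+j₂+J+1=10
(j₁±m₁, j₂±m₂, J±M) = (3,1,4,2,6,2)
P² = 5184/7
sum k=0..1:
  [0] +1/48 = 1/48
  [1] −1/72 = -1/72
S = 1/144
C² = P²·S² = 1/28 ; C = +0.188982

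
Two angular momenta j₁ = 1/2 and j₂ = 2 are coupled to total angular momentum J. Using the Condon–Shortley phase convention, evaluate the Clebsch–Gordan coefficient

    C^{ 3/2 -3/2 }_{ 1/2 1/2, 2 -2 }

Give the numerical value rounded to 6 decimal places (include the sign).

j₁+j₂−J=1  J+j₁−j₂=0  J−j₁+j₂=3  j₁+j₂+J+1=5
(j₁±m₁, j₂±m₂, J±M) = (1,0,0,4,0,3)
P² = 144/5
sum k=0..0:
  [0] +1/6 = 1/6
S = 1/6
C² = P²·S² = 4/5 ; C = +0.894427

+√(4/5) = +0.894427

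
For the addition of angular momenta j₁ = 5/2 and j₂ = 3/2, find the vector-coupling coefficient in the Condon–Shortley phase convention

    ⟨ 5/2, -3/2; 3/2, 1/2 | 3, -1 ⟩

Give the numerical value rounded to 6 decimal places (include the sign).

triangle: 1!*4!*2!/8! = 48/40320
(j±m)!: 1!*4!*2!*1!*2!*4! = 2304
prefactor² = (2J+1)*Δ*N² = 96/5
  k=0: +1/(0!*1!*4!*2!*0!*0!) = 1/48
  k=1: −1/(1!*0!*3!*1!*1!*1!) = -1/6
Σ = -7/48  ⇒  CG² = 96/5*(-7/48)² = 49/120
CG = −√(49/120) = -0.639010

−√(49/120) = -0.639010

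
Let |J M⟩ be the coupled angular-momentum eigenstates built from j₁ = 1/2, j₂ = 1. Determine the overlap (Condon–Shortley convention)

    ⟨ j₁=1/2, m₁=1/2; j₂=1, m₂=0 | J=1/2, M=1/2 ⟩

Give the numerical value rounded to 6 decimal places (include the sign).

triangle: 1!·0!·1!/3! = 1/6
(j±m)!: 1!·0!·1!·1!·1!·0! = 1
prefactor² = (2J+1)·Δ·N² = 1/3
  k=0: +1/(0!·1!·0!·1!·0!·0!) = 1
Σ = 1  ⇒  CG² = 1/3·1² = 1/3
CG = +√(1/3) = +0.577350

+√(1/3) = +0.577350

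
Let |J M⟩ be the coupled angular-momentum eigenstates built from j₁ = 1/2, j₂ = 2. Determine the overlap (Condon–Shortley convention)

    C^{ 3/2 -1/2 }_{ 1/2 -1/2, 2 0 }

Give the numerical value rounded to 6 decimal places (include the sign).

triangle: 1!*0!*3!/5! = 6/120
(j±m)!: 0!*1!*2!*2!*1!*2! = 8
prefactor² = (2J+1)*Δ*N² = 8/5
  k=1: −1/(1!*0!*0!*1!*0!*2!) = -1/2
Σ = -1/2  ⇒  CG² = 8/5*(-1/2)² = 2/5
CG = −√(2/5) = -0.632456

-0.632456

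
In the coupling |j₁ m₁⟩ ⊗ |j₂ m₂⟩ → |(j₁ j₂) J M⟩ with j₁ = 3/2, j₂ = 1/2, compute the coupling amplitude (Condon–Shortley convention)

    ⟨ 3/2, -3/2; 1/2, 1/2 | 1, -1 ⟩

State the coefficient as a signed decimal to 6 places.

triangle: 1!·2!·0!/4! = 2/24
(j±m)!: 0!·3!·1!·0!·0!·2! = 12
prefactor² = (2J+1)·Δ·N² = 3
  k=1: −1/(1!·0!·2!·0!·0!·0!) = -1/2
Σ = -1/2  ⇒  CG² = 3·(-1/2)² = 3/4
CG = −√(3/4) = -0.866025

-0.866025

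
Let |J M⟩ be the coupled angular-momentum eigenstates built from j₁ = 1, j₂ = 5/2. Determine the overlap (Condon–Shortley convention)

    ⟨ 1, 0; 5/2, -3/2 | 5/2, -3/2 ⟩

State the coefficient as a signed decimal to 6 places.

√[6·1!1!4!/7! · 1!1!1!4!1!4!] = √(576/35)
  +(−1)^0/∏(0,1,1,1,0,3)! = 1/6  (running 1/6)
  +(−1)^1/∏(1,0,0,0,1,4)! = -1/24  (running 1/8)
⟨..|..⟩ = √(576/35)·(1/8) = +0.507093

+0.507093  (= +√(9/35))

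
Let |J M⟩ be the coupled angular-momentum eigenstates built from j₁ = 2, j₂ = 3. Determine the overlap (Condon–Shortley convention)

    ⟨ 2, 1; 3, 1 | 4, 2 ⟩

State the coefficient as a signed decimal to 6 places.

j₁+j₂−J=1  J+j₁−j₂=3  J−j₁+j₂=5  j₁+j₂+J+1=10
(j₁±m₁, j₂±m₂, J±M) = (3,1,4,2,6,2)
P² = 5184/7
sum k=0..1:
  [0] +1/48 = 1/48
  [1] −1/72 = -1/72
S = 1/144
C² = P²·S² = 1/28 ; C = +0.188982

+√(1/28) ≈ +0.188982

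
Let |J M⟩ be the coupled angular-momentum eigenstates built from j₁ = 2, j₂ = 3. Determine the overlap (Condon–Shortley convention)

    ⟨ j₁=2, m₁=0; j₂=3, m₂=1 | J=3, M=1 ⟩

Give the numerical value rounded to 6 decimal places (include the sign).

-0.387298  (= −√(3/20))

j₁+j₂−J=2  J+j₁−j₂=2  J−j₁+j₂=4  j₁+j₂+J+1=9
(j₁±m₁, j₂±m₂, J±M) = (2,2,4,2,4,2)
P² = 256/15
sum k=0..2:
  [0] +1/96 = 1/96
  [1] −1/6 = -1/6
  [2] +1/16 = 1/16
S = -3/32
C² = P²·S² = 3/20 ; C = -0.387298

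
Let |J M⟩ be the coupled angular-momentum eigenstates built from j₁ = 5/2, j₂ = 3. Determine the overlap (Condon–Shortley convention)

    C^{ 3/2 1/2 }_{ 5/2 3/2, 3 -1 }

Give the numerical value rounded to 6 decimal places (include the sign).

√[4·4!1!2!/8! · 4!1!2!4!2!1!] = √(384/35)
  +(−1)^0/∏(0,4,1,2,0,0)! = 1/48  (running 1/48)
  +(−1)^1/∏(1,3,0,1,1,1)! = -1/6  (running -7/48)
⟨..|..⟩ = √(384/35)·(-7/48) = -0.483046

-0.483046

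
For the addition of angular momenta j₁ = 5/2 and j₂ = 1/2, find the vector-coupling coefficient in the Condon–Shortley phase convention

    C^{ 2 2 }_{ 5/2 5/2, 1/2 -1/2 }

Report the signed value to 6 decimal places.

+√(5/6) ≈ +0.912871

√[5·1!4!0!/6! · 5!0!0!1!4!0!] = √(480)
  +(−1)^0/∏(0,1,0,0,4,0)! = 1/24  (running 1/24)
⟨..|..⟩ = √(480)·(1/24) = +0.912871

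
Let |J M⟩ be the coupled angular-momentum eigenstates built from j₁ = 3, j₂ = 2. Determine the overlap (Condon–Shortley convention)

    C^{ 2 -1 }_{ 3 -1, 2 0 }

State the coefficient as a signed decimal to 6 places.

+0.377964  (= +√(1/7))

√[5·3!3!1!/8! · 2!4!2!2!1!3!] = √(36/7)
  +(−1)^1/∏(1,2,3,1,0,0)! = -1/12  (running -1/12)
  +(−1)^2/∏(2,1,2,0,1,1)! = 1/4  (running 1/6)
⟨..|..⟩ = √(36/7)·(1/6) = +0.377964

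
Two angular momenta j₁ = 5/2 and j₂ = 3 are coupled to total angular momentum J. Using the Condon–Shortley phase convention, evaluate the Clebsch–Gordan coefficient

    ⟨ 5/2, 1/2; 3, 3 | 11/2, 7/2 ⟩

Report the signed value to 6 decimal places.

j₁+j₂−J=0  J+j₁−j₂=5  J−j₁+j₂=6  j₁+j₂+J+1=12
(j₁±m₁, j₂±m₂, J±M) = (3,2,6,0,9,2)
P² = 149299200/11
sum k=0..0:
  [0] +1/8640 = 1/8640
S = 1/8640
C² = P²·S² = 2/11 ; C = +0.426401

+√(2/11) ≈ +0.426401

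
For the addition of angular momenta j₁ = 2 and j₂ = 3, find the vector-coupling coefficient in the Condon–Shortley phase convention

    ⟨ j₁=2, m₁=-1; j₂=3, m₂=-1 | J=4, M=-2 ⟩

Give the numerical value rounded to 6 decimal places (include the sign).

triangle: 1!×3!×5!/10! = 720/3628800
(j±m)!: 1!×3!×2!×4!×2!×6! = 414720
prefactor² = (2J+1)×Δ×N² = 5184/7
  k=0: +1/(0!×1!×3!×2!×0!×3!) = 1/72
  k=1: −1/(1!×0!×2!×1!×1!×4!) = -1/48
Σ = -1/144  ⇒  CG² = 5184/7×(-1/144)² = 1/28
CG = −√(1/28) = -0.188982

-0.188982  (= −√(1/28))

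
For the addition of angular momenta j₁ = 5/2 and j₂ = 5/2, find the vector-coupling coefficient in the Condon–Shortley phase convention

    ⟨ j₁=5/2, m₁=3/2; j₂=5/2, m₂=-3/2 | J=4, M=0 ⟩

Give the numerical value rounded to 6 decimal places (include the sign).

+√(9/28) ≈ +0.566947

√[9·1!4!4!/10! · 4!1!1!4!4!4!] = √(82944/175)
  +(−1)^0/∏(0,1,1,1,3,3)! = 1/36  (running 1/36)
  +(−1)^1/∏(1,0,0,0,4,4)! = -1/576  (running 5/192)
⟨..|..⟩ = √(82944/175)·(5/192) = +0.566947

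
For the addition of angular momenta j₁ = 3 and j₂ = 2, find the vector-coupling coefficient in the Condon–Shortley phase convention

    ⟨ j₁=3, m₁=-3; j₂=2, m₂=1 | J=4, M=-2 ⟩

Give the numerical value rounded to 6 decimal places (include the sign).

√[9·1!5!3!/10! · 0!6!3!1!2!6!] = √(77760/7)
  +(−1)^1/∏(1,0,5,2,0,1)! = -1/240  (running -1/240)
⟨..|..⟩ = √(77760/7)·(-1/240) = -0.439155

−√(27/140) ≈ -0.439155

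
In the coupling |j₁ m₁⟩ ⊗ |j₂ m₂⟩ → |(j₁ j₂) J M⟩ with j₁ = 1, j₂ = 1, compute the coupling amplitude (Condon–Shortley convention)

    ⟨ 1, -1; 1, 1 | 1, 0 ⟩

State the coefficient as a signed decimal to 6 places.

triangle: 1!·1!·1!/4! = 1/24
(j±m)!: 0!·2!·2!·0!·1!·1! = 4
prefactor² = (2J+1)·Δ·N² = 1/2
  k=1: −1/(1!·0!·1!·1!·0!·0!) = -1
Σ = -1  ⇒  CG² = 1/2·(-1)² = 1/2
CG = −√(1/2) = -0.707107

−√(1/2) = -0.707107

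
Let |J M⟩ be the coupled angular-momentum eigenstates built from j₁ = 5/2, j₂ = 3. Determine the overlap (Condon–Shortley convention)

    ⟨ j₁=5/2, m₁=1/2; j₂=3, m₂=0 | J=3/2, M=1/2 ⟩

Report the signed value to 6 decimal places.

triangle: 4!·1!·2!/8! = 48/40320
(j±m)!: 3!·2!·3!·3!·2!·1! = 864
prefactor² = (2J+1)·Δ·N² = 144/35
  k=1: −1/(1!·3!·1!·2!·0!·0!) = -1/12
  k=2: +1/(2!·2!·0!·1!·1!·1!) = 1/4
Σ = 1/6  ⇒  CG² = 144/35·1/6² = 4/35
CG = +√(4/35) = +0.338062

+√(4/35) = +0.338062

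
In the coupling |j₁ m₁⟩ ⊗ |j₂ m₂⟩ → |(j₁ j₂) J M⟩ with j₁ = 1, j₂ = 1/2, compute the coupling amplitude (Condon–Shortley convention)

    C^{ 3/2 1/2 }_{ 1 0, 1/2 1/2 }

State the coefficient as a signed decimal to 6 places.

triangle: 0!*2!*1!/4! = 2/24
(j±m)!: 1!*1!*1!*0!*2!*1! = 2
prefactor² = (2J+1)*Δ*N² = 2/3
  k=0: +1/(0!*0!*1!*1!*1!*0!) = 1
Σ = 1  ⇒  CG² = 2/3*1² = 2/3
CG = +√(2/3) = +0.816497

+0.816497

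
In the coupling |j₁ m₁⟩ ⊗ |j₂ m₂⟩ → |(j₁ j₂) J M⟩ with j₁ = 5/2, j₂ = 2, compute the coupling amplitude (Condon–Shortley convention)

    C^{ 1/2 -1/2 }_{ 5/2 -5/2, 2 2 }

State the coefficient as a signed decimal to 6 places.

triangle: 4!×1!×0!/6! = 24/720
(j±m)!: 0!×5!×4!×0!×0!×1! = 2880
prefactor² = (2J+1)×Δ×N² = 192
  k=4: +1/(4!×0!×1!×0!×0!×0!) = 1/24
Σ = 1/24  ⇒  CG² = 192×1/24² = 1/3
CG = +√(1/3) = +0.577350

+√(1/3) = +0.577350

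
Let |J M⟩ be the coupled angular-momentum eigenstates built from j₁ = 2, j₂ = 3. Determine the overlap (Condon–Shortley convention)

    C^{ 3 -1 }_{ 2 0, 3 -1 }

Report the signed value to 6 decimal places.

-0.387298  (= −√(3/20))

triangle: 2!·2!·4!/9! = 96/362880
(j±m)!: 2!·2!·2!·4!·2!·4! = 9216
prefactor² = (2J+1)·Δ·N² = 256/15
  k=0: +1/(0!·2!·2!·2!·0!·2!) = 1/16
  k=1: −1/(1!·1!·1!·1!·1!·3!) = -1/6
  k=2: +1/(2!·0!·0!·0!·2!·4!) = 1/96
Σ = -3/32  ⇒  CG² = 256/15·(-3/32)² = 3/20
CG = −√(3/20) = -0.387298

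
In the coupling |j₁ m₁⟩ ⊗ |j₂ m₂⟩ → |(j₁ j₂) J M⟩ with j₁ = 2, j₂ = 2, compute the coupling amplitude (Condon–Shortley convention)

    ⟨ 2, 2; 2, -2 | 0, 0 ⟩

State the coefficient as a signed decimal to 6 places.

+√(1/5) = +0.447214

√[1·4!0!0!/5! · 4!0!0!4!0!0!] = √(576/5)
  +(−1)^0/∏(0,4,0,0,0,0)! = 1/24  (running 1/24)
⟨..|..⟩ = √(576/5)·(1/24) = +0.447214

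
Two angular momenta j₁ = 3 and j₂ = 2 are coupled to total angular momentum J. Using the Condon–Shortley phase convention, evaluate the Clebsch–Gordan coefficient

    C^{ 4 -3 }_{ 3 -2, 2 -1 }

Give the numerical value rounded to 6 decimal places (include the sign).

−√(1/20) = -0.223607

triangle: 1!×5!×3!/10! = 720/3628800
(j±m)!: 1!×5!×1!×3!×1!×7! = 3628800
prefactor² = (2J+1)×Δ×N² = 6480
  k=0: +1/(0!×1!×5!×1!×0!×2!) = 1/240
  k=1: −1/(1!×0!×4!×0!×1!×3!) = -1/144
Σ = -1/360  ⇒  CG² = 6480×(-1/360)² = 1/20
CG = −√(1/20) = -0.223607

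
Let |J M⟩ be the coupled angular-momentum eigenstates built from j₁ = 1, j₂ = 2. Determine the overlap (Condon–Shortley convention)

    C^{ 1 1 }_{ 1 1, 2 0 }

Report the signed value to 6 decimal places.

triangle: 2!*0!*2!/5! = 4/120
(j±m)!: 2!*0!*2!*2!*2!*0! = 16
prefactor² = (2J+1)*Δ*N² = 8/5
  k=0: +1/(0!*2!*0!*2!*0!*0!) = 1/4
Σ = 1/4  ⇒  CG² = 8/5*1/4² = 1/10
CG = +√(1/10) = +0.316228

+0.316228  (= +√(1/10))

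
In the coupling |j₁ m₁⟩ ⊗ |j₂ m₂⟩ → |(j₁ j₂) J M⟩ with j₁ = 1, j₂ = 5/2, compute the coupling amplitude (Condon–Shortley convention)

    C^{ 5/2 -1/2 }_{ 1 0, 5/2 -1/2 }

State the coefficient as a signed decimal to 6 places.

+0.169031  (= +√(1/35))

triangle: 1!*1!*4!/7! = 24/5040
(j±m)!: 1!*1!*2!*3!*2!*3! = 144
prefactor² = (2J+1)*Δ*N² = 144/35
  k=0: +1/(0!*1!*1!*2!*0!*2!) = 1/4
  k=1: −1/(1!*0!*0!*1!*1!*3!) = -1/6
Σ = 1/12  ⇒  CG² = 144/35*1/12² = 1/35
CG = +√(1/35) = +0.169031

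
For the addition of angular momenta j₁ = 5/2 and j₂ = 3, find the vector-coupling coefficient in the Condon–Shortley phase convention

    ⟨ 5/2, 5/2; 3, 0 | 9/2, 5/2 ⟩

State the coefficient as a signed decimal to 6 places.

+√(25/66) = +0.615457

√[10·1!4!5!/11! · 5!0!3!3!7!2!] = √(345600/11)
  +(−1)^0/∏(0,1,0,3,4,2)! = 1/288  (running 1/288)
⟨..|..⟩ = √(345600/11)·(1/288) = +0.615457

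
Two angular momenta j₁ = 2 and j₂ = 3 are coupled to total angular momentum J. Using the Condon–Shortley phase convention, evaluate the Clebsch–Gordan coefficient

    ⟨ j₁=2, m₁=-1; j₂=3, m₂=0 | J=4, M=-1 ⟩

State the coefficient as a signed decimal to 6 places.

−√(3/14) ≈ -0.462910

triangle: 1!*3!*5!/10! = 720/3628800
(j±m)!: 1!*3!*3!*3!*3!*5! = 155520
prefactor² = (2J+1)*Δ*N² = 1944/7
  k=0: +1/(0!*1!*3!*3!*0!*2!) = 1/72
  k=1: −1/(1!*0!*2!*2!*1!*3!) = -1/24
Σ = -1/36  ⇒  CG² = 1944/7*(-1/36)² = 3/14
CG = −√(3/14) = -0.462910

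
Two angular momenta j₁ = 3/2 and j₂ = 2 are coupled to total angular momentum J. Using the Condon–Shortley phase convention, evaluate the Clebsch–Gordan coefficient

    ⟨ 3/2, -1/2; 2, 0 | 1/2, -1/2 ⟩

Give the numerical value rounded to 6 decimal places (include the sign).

j₁+j₂−J=3  J+j₁−j₂=0  J−j₁+j₂=1  j₁+j₂+J+1=5
(j₁±m₁, j₂±m₂, J±M) = (1,2,2,2,0,1)
P² = 4/5
sum k=2..2:
  [2] +1/2 = 1/2
S = 1/2
C² = P²·S² = 1/5 ; C = +0.447214

+0.447214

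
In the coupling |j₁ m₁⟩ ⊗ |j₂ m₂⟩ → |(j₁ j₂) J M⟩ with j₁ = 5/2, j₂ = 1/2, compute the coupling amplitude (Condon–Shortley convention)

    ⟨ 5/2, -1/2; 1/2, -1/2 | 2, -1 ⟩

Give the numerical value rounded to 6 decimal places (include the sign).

triangle: 1!*4!*0!/6! = 24/720
(j±m)!: 2!*3!*0!*1!*1!*3! = 72
prefactor² = (2J+1)*Δ*N² = 12
  k=0: +1/(0!*1!*3!*0!*1!*0!) = 1/6
Σ = 1/6  ⇒  CG² = 12*1/6² = 1/3
CG = +√(1/3) = +0.577350

+0.577350  (= +√(1/3))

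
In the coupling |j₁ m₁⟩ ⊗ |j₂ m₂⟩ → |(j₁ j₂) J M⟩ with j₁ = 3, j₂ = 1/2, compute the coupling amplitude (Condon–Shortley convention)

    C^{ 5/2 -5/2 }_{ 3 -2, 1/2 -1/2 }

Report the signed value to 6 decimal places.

+√(1/7) = +0.377964

triangle: 1!×5!×0!/7! = 120/5040
(j±m)!: 1!×5!×0!×1!×0!×5! = 14400
prefactor² = (2J+1)×Δ×N² = 14400/7
  k=0: +1/(0!×1!×5!×0!×0!×0!) = 1/120
Σ = 1/120  ⇒  CG² = 14400/7×1/120² = 1/7
CG = +√(1/7) = +0.377964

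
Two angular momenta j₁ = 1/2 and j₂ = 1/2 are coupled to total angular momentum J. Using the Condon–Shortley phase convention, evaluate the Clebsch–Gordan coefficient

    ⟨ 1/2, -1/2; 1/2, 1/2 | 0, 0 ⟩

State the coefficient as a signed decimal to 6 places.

triangle: 1!·0!·0!/2! = 1/2
(j±m)!: 0!·1!·1!·0!·0!·0! = 1
prefactor² = (2J+1)·Δ·N² = 1/2
  k=1: −1/(1!·0!·0!·0!·0!·0!) = -1
Σ = -1  ⇒  CG² = 1/2·(-1)² = 1/2
CG = −√(1/2) = -0.707107

−√(1/2) = -0.707107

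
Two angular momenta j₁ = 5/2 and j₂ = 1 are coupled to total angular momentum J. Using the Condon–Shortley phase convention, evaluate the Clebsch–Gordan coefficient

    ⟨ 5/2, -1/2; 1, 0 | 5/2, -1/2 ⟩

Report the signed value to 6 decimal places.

-0.169031  (= −√(1/35))

triangle: 1!×4!×1!/7! = 24/5040
(j±m)!: 2!×3!×1!×1!×2!×3! = 144
prefactor² = (2J+1)×Δ×N² = 144/35
  k=0: +1/(0!×1!×3!×1!×1!×0!) = 1/6
  k=1: −1/(1!×0!×2!×0!×2!×1!) = -1/4
Σ = -1/12  ⇒  CG² = 144/35×(-1/12)² = 1/35
CG = −√(1/35) = -0.169031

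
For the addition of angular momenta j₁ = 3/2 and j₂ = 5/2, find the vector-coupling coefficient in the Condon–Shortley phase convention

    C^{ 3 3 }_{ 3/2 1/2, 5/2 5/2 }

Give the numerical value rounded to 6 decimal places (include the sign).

√[7·1!2!4!/8! · 2!1!5!0!6!0!] = √(1440)
  +(−1)^1/∏(1,0,0,4,2,0)! = -1/48  (running -1/48)
⟨..|..⟩ = √(1440)·(-1/48) = -0.790569

-0.790569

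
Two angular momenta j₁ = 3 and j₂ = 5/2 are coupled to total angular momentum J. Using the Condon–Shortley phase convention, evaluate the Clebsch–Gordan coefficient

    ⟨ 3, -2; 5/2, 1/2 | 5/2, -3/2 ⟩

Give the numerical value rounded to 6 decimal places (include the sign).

+0.267261

triangle: 3!×3!×2!/9! = 72/362880
(j±m)!: 1!×5!×3!×2!×1!×4! = 34560
prefactor² = (2J+1)×Δ×N² = 288/7
  k=2: +1/(2!×1!×3!×1!×0!×1!) = 1/12
  k=3: −1/(3!×0!×2!×0!×1!×2!) = -1/24
Σ = 1/24  ⇒  CG² = 288/7×1/24² = 1/14
CG = +√(1/14) = +0.267261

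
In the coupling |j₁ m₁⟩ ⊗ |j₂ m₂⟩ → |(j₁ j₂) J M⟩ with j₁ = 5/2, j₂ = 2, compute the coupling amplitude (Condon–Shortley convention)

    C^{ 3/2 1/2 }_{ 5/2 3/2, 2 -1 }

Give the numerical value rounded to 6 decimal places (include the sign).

-0.138013  (= −√(2/105))

j₁+j₂−J=3  J+j₁−j₂=2  J−j₁+j₂=1  j₁+j₂+J+1=7
(j₁±m₁, j₂±m₂, J±M) = (4,1,1,3,2,1)
P² = 96/35
sum k=0..1:
  [0] +1/6 = 1/6
  [1] −1/4 = -1/4
S = -1/12
C² = P²·S² = 2/105 ; C = -0.138013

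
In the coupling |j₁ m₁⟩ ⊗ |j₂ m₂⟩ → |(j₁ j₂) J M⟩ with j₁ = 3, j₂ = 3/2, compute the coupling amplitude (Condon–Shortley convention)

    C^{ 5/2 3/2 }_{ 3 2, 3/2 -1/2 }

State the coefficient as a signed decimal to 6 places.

+√(1/14) = +0.267261

j₁+j₂−J=2  J+j₁−j₂=4  J−j₁+j₂=1  j₁+j₂+J+1=8
(j₁±m₁, j₂±m₂, J±M) = (5,1,1,2,4,1)
P² = 288/7
sum k=0..1:
  [0] +1/12 = 1/12
  [1] −1/24 = -1/24
S = 1/24
C² = P²·S² = 1/14 ; C = +0.267261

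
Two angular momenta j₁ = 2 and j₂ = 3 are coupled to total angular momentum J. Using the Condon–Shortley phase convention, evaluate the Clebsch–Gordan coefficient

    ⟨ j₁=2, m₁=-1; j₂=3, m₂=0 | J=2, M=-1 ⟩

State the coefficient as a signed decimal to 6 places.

+√(2/7) ≈ +0.534522

j₁+j₂−J=3  J+j₁−j₂=1  J−j₁+j₂=3  j₁+j₂+J+1=8
(j₁±m₁, j₂±m₂, J±M) = (1,3,3,3,1,3)
P² = 81/14
sum k=2..3:
  [2] +1/4 = 1/4
  [3] −1/36 = -1/36
S = 2/9
C² = P²·S² = 2/7 ; C = +0.534522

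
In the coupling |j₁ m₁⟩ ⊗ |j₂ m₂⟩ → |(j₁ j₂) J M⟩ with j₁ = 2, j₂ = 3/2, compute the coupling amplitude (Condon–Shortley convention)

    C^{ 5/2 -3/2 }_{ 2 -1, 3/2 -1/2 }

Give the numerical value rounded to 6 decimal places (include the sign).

triangle: 1!×3!×2!/7! = 12/5040
(j±m)!: 1!×3!×1!×2!×1!×4! = 288
prefactor² = (2J+1)×Δ×N² = 144/35
  k=0: +1/(0!×1!×3!×1!×0!×1!) = 1/6
  k=1: −1/(1!×0!×2!×0!×1!×2!) = -1/4
Σ = -1/12  ⇒  CG² = 144/35×(-1/12)² = 1/35
CG = −√(1/35) = -0.169031

−√(1/35) ≈ -0.169031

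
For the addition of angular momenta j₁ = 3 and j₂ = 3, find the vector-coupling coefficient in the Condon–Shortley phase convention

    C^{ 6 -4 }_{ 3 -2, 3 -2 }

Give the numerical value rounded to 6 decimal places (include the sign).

+0.738549

j₁+j₂−J=0  J+j₁−j₂=6  J−j₁+j₂=6  j₁+j₂+J+1=13
(j₁±m₁, j₂±m₂, J±M) = (1,5,1,5,2,10)
P² = 1244160000/11
sum k=0..0:
  [0] +1/14400 = 1/14400
S = 1/14400
C² = P²·S² = 6/11 ; C = +0.738549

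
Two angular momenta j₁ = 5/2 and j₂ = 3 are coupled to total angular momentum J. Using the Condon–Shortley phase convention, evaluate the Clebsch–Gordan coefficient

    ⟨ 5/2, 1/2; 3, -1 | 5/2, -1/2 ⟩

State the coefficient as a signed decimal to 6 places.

√[6·3!2!3!/9! · 3!2!2!4!2!3!] = √(288/35)
  +(−1)^0/∏(0,3,2,2,0,1)! = 1/24  (running 1/24)
  +(−1)^1/∏(1,2,1,1,1,2)! = -1/4  (running -5/24)
  +(−1)^2/∏(2,1,0,0,2,3)! = 1/24  (running -1/6)
⟨..|..⟩ = √(288/35)·(-1/6) = -0.478091

-0.478091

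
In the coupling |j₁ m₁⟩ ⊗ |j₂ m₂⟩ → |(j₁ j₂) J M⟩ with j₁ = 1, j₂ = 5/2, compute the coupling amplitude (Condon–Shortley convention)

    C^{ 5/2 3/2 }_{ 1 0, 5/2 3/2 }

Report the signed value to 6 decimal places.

j₁+j₂−J=1  J+j₁−j₂=1  J−j₁+j₂=4  j₁+j₂+J+1=7
(j₁±m₁, j₂±m₂, J±M) = (1,1,4,1,4,1)
P² = 576/35
sum k=0..1:
  [0] +1/24 = 1/24
  [1] −1/6 = -1/6
S = -1/8
C² = P²·S² = 9/35 ; C = -0.507093

-0.507093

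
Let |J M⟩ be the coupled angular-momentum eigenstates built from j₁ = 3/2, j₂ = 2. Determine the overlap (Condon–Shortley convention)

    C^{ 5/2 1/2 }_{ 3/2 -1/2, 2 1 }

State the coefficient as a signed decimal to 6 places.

−√(5/14) = -0.597614

√[6·1!2!3!/7! · 1!2!3!1!3!2!] = √(72/35)
  +(−1)^0/∏(0,1,2,3,0,0)! = 1/12  (running 1/12)
  +(−1)^1/∏(1,0,1,2,1,1)! = -1/2  (running -5/12)
⟨..|..⟩ = √(72/35)·(-5/12) = -0.597614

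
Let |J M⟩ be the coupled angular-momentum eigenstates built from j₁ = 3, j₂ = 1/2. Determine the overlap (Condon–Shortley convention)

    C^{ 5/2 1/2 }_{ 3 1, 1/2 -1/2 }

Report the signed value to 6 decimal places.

triangle: 1!·5!·0!/7! = 120/5040
(j±m)!: 4!·2!·0!·1!·3!·2! = 576
prefactor² = (2J+1)·Δ·N² = 576/7
  k=0: +1/(0!·1!·2!·0!·3!·0!) = 1/12
Σ = 1/12  ⇒  CG² = 576/7·1/12² = 4/7
CG = +√(4/7) = +0.755929

+√(4/7) = +0.755929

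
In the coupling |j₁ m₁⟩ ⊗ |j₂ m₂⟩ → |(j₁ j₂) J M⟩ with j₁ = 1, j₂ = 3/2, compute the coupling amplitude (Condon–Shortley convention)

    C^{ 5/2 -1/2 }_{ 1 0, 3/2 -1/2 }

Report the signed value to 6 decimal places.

√[6·0!2!3!/6! · 1!1!1!2!2!3!] = √(12/5)
  +(−1)^0/∏(0,0,1,1,1,2)! = 1/2  (running 1/2)
⟨..|..⟩ = √(12/5)·(1/2) = +0.774597

+0.774597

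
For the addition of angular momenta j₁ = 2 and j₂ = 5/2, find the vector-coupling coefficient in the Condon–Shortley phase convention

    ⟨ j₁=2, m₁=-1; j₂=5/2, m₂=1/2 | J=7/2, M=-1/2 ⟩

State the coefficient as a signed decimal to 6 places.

triangle: 1!×3!×4!/9! = 144/362880
(j±m)!: 1!×3!×3!×2!×3!×4! = 10368
prefactor² = (2J+1)×Δ×N² = 1152/35
  k=0: +1/(0!×1!×3!×3!×0!×1!) = 1/36
  k=1: −1/(1!×0!×2!×2!×1!×2!) = -1/8
Σ = -7/72  ⇒  CG² = 1152/35×(-7/72)² = 14/45
CG = −√(14/45) = -0.557773

-0.557773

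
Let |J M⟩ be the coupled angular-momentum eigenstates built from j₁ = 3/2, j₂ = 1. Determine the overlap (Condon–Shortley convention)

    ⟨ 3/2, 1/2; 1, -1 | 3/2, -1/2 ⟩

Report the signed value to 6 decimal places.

+0.730297  (= +√(8/15))

√[4·1!2!1!/5! · 2!1!0!2!1!2!] = √(8/15)
  +(−1)^0/∏(0,1,1,0,1,1)! = 1  (running 1)
⟨..|..⟩ = √(8/15)·(1) = +0.730297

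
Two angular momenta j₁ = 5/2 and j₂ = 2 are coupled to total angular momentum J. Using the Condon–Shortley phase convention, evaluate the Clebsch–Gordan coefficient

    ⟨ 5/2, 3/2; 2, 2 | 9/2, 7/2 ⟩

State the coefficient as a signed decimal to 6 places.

√[10·0!5!4!/10! · 4!1!4!0!8!1!] = √(184320)
  +(−1)^0/∏(0,0,1,4,4,0)! = 1/576  (running 1/576)
⟨..|..⟩ = √(184320)·(1/576) = +0.745356

+√(5/9) = +0.745356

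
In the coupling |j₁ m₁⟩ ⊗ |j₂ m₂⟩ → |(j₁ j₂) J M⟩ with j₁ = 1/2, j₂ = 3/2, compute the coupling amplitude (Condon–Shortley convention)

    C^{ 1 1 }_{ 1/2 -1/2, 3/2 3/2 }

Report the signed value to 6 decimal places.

-0.866025  (= −√(3/4))

√[3·1!0!2!/4! · 0!1!3!0!2!0!] = √(3)
  +(−1)^1/∏(1,0,0,2,0,0)! = -1/2  (running -1/2)
⟨..|..⟩ = √(3)·(-1/2) = -0.866025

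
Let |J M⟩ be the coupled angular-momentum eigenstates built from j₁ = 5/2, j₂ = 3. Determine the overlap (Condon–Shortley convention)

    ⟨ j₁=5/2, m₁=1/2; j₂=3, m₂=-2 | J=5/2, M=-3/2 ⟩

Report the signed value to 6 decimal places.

−√(1/14) = -0.267261

triangle: 3!×2!×3!/9! = 72/362880
(j±m)!: 3!×2!×1!×5!×1!×4! = 34560
prefactor² = (2J+1)×Δ×N² = 288/7
  k=0: +1/(0!×3!×2!×1!×0!×2!) = 1/24
  k=1: −1/(1!×2!×1!×0!×1!×3!) = -1/12
Σ = -1/24  ⇒  CG² = 288/7×(-1/24)² = 1/14
CG = −√(1/14) = -0.267261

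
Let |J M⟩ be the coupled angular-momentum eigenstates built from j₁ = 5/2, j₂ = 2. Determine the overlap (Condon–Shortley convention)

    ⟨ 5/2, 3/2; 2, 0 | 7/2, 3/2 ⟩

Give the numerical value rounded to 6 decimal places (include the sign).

+0.534522  (= +√(2/7))

√[8·1!4!3!/9! · 4!1!2!2!5!2!] = √(512/7)
  +(−1)^0/∏(0,1,1,2,3,1)! = 1/12  (running 1/12)
  +(−1)^1/∏(1,0,0,1,4,2)! = -1/48  (running 1/16)
⟨..|..⟩ = √(512/7)·(1/16) = +0.534522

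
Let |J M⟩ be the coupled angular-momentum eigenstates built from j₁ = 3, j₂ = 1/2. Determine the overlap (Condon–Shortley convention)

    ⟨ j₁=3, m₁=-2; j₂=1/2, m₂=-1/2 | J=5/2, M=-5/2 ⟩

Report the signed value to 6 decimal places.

j₁+j₂−J=1  J+j₁−j₂=5  J−j₁+j₂=0  j₁+j₂+J+1=7
(j₁±m₁, j₂±m₂, J±M) = (1,5,0,1,0,5)
P² = 14400/7
sum k=0..0:
  [0] +1/120 = 1/120
S = 1/120
C² = P²·S² = 1/7 ; C = +0.377964

+√(1/7) ≈ +0.377964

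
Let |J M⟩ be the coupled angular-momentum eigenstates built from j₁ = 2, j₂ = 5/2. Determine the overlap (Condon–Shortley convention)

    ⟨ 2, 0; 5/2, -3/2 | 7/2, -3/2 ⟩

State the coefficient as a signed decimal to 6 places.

√[8·1!3!4!/9! · 2!2!1!4!2!5!] = √(512/7)
  +(−1)^0/∏(0,1,2,1,1,3)! = 1/12  (running 1/12)
  +(−1)^1/∏(1,0,1,0,2,4)! = -1/48  (running 1/16)
⟨..|..⟩ = √(512/7)·(1/16) = +0.534522

+√(2/7) = +0.534522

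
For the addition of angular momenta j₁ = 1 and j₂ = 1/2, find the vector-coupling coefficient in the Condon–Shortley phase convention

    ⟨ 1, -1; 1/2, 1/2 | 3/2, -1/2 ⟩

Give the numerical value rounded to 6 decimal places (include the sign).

+√(1/3) ≈ +0.577350

j₁+j₂−J=0  J+j₁−j₂=2  J−j₁+j₂=1  j₁+j₂+J+1=4
(j₁±m₁, j₂±m₂, J±M) = (0,2,1,0,1,2)
P² = 4/3
sum k=0..0:
  [0] +1/2 = 1/2
S = 1/2
C² = P²·S² = 1/3 ; C = +0.577350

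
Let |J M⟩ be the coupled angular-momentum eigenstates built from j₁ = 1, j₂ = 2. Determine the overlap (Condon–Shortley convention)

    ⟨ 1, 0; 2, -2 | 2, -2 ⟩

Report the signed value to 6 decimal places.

triangle: 1!·1!·3!/6! = 6/720
(j±m)!: 1!·1!·0!·4!·0!·4! = 576
prefactor² = (2J+1)·Δ·N² = 24
  k=0: +1/(0!·1!·1!·0!·0!·3!) = 1/6
Σ = 1/6  ⇒  CG² = 24·1/6² = 2/3
CG = +√(2/3) = +0.816497

+√(2/3) ≈ +0.816497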